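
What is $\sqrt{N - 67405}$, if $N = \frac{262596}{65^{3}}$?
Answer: $\frac{i \sqrt{1203204309385}}{4225} \approx 259.62 i$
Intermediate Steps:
$N = \frac{262596}{274625} \approx 0.9562$
$\sqrt{N - 67405} = \sqrt{\frac{262596}{274625} - 67405} = \sqrt{- \frac{18510835529}{274625}} = \frac{i \sqrt{1203204309385}}{4225}$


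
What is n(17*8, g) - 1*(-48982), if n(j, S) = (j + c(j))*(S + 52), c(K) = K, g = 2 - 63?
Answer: 46534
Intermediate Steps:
g = -61
n(j, S) = 2*j*(52 + S) (n(j, S) = (j + j)*(S + 52) = (2*j)*(52 + S) = 2*j*(52 + S))
n(17*8, g) - 1*(-48982) = 2*(17*8)*(52 - 61) - 1*(-48982) = 2*136*(-9) + 48982 = -2448 + 48982 = 46534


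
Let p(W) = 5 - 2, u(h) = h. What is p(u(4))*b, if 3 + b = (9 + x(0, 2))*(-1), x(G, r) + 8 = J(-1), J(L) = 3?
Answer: -21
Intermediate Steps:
x(G, r) = -5 (x(G, r) = -8 + 3 = -5)
p(W) = 3
b = -7 (b = -3 + (9 - 5)*(-1) = -3 + 4*(-1) = -3 - 4 = -7)
p(u(4))*b = 3*(-7) = -21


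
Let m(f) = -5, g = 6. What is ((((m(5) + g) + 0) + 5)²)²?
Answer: 1296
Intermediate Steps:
((((m(5) + g) + 0) + 5)²)² = ((((-5 + 6) + 0) + 5)²)² = (((1 + 0) + 5)²)² = ((1 + 5)²)² = (6²)² = 36² = 1296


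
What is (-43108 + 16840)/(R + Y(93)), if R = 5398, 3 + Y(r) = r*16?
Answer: -26268/6883 ≈ -3.8164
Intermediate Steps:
Y(r) = -3 + 16*r (Y(r) = -3 + r*16 = -3 + 16*r)
(-43108 + 16840)/(R + Y(93)) = (-43108 + 16840)/(5398 + (-3 + 16*93)) = -26268/(5398 + (-3 + 1488)) = -26268/(5398 + 1485) = -26268/6883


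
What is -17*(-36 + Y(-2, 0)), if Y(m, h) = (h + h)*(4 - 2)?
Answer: 612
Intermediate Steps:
Y(m, h) = 4*h (Y(m, h) = (2*h)*2 = 4*h)
-17*(-36 + Y(-2, 0)) = -17*(-36 + 4*0) = -17*(-36 + 0) = -17*(-36) = 612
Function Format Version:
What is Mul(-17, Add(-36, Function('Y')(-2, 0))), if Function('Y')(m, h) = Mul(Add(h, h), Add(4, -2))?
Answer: 612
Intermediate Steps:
Function('Y')(m, h) = Mul(4, h) (Function('Y')(m, h) = Mul(Mul(2, h), 2) = Mul(4, h))
Mul(-17, Add(-36, Function('Y')(-2, 0))) = Mul(-17, Add(-36, Mul(4, 0))) = Mul(-17, Add(-36, 0)) = Mul(-17, -36) = 612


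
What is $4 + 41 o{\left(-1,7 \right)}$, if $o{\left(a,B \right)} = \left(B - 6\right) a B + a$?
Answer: $-324$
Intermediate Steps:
$o{\left(a,B \right)} = a + B a \left(-6 + B\right)$ ($o{\left(a,B \right)} = \left(-6 + B\right) a B + a = a \left(-6 + B\right) B + a = B a \left(-6 + B\right) + a = a + B a \left(-6 + B\right)$)
$4 + 41 o{\left(-1,7 \right)} = 4 + 41 \left(- (1 + 7^{2} - 42)\right) = 4 + 41 \left(- (1 + 49 - 42)\right) = 4 + 41 \left(\left(-1\right) 8\right) = 4 + 41 \left(-8\right) = 4 - 328 = -324$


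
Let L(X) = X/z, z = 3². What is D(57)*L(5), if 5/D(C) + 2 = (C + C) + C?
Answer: 25/1521 ≈ 0.016437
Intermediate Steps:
z = 9
L(X) = X/9
D(C) = 5/(-2 + 3*C) (D(C) = 5/(-2 + ((C + C) + C)) = 5/(-2 + (2*C + C)) = 5/(-2 + 3*C))
D(57)*L(5) = (5/(-2 + 3*57))*((⅑)*5) = (5/(-2 + 171))*(5/9) = (5/169)*(5/9) = 25/1521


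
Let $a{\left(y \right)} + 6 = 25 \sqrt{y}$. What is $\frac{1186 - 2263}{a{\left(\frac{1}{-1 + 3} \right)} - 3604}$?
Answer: $\frac{1555188}{5212715} + \frac{1077 \sqrt{2}}{1042543} \approx 0.29981$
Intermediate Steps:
$a{\left(y \right)} = -6 + 25 \sqrt{y}$
$\frac{1186 - 2263}{a{\left(\frac{1}{-1 + 3} \right)} - 3604} = \frac{1186 - 2263}{\left(-6 + 25 \sqrt{\frac{1}{-1 + 3}}\right) - 3604} = - \frac{1077}{\left(-6 + 25 \sqrt{\frac{1}{2}}\right) - 3604} = - \frac{1077}{\left(-6 + \frac{25}{\sqrt{2}}\right) - 3604} = - \frac{1077}{\left(-6 + 25 \frac{\sqrt{2}}{2}\right) - 3604} = - \frac{1077}{\left(-6 + \frac{25 \sqrt{2}}{2}\right) - 3604} = - \frac{1077}{-3610 + \frac{25 \sqrt{2}}{2}}$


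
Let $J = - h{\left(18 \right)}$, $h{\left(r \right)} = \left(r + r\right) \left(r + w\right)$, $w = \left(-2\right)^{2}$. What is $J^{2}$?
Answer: $627264$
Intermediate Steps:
$w = 4$
$h{\left(r \right)} = 2 r \left(4 + r\right)$ ($h{\left(r \right)} = \left(r + r\right) \left(r + 4\right) = 2 r \left(4 + r\right)$)
$J = -792$ ($J = - 2 \cdot 18 \left(4 + 18\right) = - 2 \cdot 18 \cdot 22 = \left(-1\right) 792 = -792$)
$J^{2} = \left(-792\right)^{2} = 627264$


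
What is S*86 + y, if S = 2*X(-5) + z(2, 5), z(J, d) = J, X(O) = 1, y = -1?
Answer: 343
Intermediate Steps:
S = 4 (S = 2*1 + 2 = 2 + 2 = 4)
S*86 + y = 4*86 - 1 = 344 - 1 = 343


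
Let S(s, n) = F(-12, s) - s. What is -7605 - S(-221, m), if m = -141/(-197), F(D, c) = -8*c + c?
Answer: -9373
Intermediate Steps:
F(D, c) = -7*c
m = 141/197 (m = -141*(-1/197) = 141/197 ≈ 0.71574)
S(s, n) = -8*s (S(s, n) = -7*s - s = -8*s)
-7605 - S(-221, m) = -7605 - (-8)*(-221) = -7605 - 1*1768 = -7605 - 1768 = -9373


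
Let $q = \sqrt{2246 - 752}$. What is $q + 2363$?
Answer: $2363 + 3 \sqrt{166} \approx 2401.7$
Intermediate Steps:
$q = 3 \sqrt{166}$ ($q = \sqrt{1494} = 3 \sqrt{166} \approx 38.652$)
$q + 2363 = 3 \sqrt{166} + 2363 = 2363 + 3 \sqrt{166}$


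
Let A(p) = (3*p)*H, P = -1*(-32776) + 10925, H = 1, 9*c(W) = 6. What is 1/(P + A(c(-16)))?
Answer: 1/43703 ≈ 2.2882e-5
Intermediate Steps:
c(W) = ⅔ (c(W) = (⅑)*6 = ⅔)
P = 43701 (P = 32776 + 10925 = 43701)
A(p) = 3*p (A(p) = (3*p)*1 = 3*p)
1/(P + A(c(-16))) = 1/(43701 + 3*(⅔)) = 1/(43701 + 2) = 1/43703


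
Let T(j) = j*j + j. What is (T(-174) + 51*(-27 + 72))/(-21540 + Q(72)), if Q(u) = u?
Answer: -10799/7156 ≈ -1.5091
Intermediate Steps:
T(j) = j + j**2 (T(j) = j**2 + j = j + j**2)
(T(-174) + 51*(-27 + 72))/(-21540 + Q(72)) = (-174*(1 - 174) + 51*(-27 + 72))/(-21540 + 72) = (-174*(-173) + 51*45)/(-21468) = (30102 + 2295)*(-1/21468) = 32397*(-1/21468) = -10799/7156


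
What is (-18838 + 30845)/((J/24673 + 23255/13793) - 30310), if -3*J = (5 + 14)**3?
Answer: -12258475412469/30943187965112 ≈ -0.39616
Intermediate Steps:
J = -6859/3 (J = -(5 + 14)**3/3 = -1/3*19**3 = -1/3*6859 = -6859/3 ≈ -2286.3)
(-18838 + 30845)/((J/24673 + 23255/13793) - 30310) = (-18838 + 30845)/((-6859/3/24673 + 23255/13793) - 30310) = 12007/((-6859/3*1/24673 + 23255*(1/13793)) - 30310) = 12007/((-6859/74019 + 23255/13793) - 30310) = 12007/(1626705658/1020944067 - 30310) = 12007/(-30943187965112/1020944067) = 12007*(-1020944067/30943187965112) = -12258475412469/30943187965112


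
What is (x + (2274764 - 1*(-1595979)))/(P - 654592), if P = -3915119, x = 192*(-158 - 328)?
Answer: -3777431/4569711 ≈ -0.82662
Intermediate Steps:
x = -93312 (x = 192*(-486) = -93312)
(x + (2274764 - 1*(-1595979)))/(P - 654592) = (-93312 + (2274764 - 1*(-1595979)))/(-3915119 - 654592) = (-93312 + (2274764 + 1595979))/(-4569711) = (-93312 + 3870743)*(-1/4569711) = 3777431*(-1/4569711) = -3777431/4569711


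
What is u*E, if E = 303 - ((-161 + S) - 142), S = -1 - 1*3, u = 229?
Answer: 139690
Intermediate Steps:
S = -4 (S = -1 - 3 = -4)
E = 610 (E = 303 - ((-161 - 4) - 142) = 303 - (-165 - 142) = 303 - 1*(-307) = 303 + 307 = 610)
u*E = 229*610 = 139690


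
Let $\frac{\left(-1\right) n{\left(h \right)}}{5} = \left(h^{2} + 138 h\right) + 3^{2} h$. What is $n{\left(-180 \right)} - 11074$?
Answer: $-40774$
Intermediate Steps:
$n{\left(h \right)} = - 735 h - 5 h^{2}$ ($n{\left(h \right)} = - 5 \left(\left(h^{2} + 138 h\right) + 3^{2} h\right) = - 5 \left(\left(h^{2} + 138 h\right) + 9 h\right) = - 5 \left(h^{2} + 147 h\right) = - 735 h - 5 h^{2}$)
$n{\left(-180 \right)} - 11074 = \left(-5\right) \left(-180\right) \left(147 - 180\right) - 11074 = \left(-5\right) \left(-180\right) \left(-33\right) - 11074 = -29700 - 11074 = -40774$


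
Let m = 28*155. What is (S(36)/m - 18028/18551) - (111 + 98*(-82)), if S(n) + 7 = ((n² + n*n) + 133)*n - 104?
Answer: 639791921919/80511340 ≈ 7946.6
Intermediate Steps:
m = 4340
S(n) = -111 + n*(133 + 2*n²) (S(n) = -7 + (((n² + n*n) + 133)*n - 104) = -7 + (((n² + n²) + 133)*n - 104) = -7 + ((2*n² + 133)*n - 104) = -7 + ((133 + 2*n²)*n - 104) = -7 + (n*(133 + 2*n²) - 104) = -7 + (-104 + n*(133 + 2*n²)) = -111 + n*(133 + 2*n²))
(S(36)/m - 18028/18551) - (111 + 98*(-82)) = ((-111 + 2*36³ + 133*36)/4340 - 18028/18551) - (111 + 98*(-82)) = ((-111 + 2*46656 + 4788)*(1/4340) - 18028*1/18551) - (111 - 8036) = ((-111 + 93312 + 4788)*(1/4340) - 18028/18551) - 1*(-7925) = (97989*(1/4340) - 18028/18551) + 7925 = (97989/4340 - 18028/18551) + 7925 = 1739552419/80511340 + 7925 = 639791921919/80511340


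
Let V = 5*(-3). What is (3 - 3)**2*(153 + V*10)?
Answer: 0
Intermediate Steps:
V = -15
(3 - 3)**2*(153 + V*10) = (3 - 3)**2*(153 - 15*10) = 0**2*(153 - 150) = 0*3 = 0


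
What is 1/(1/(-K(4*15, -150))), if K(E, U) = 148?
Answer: -148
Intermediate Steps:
1/(1/(-K(4*15, -150))) = 1/(1/(-1*148)) = 1/(1/(-148)) = 1/(-1/148) = -148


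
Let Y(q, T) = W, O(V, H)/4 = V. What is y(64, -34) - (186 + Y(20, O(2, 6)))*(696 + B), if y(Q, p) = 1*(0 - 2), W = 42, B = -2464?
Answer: 403102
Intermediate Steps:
O(V, H) = 4*V
Y(q, T) = 42
y(Q, p) = -2 (y(Q, p) = 1*(-2) = -2)
y(64, -34) - (186 + Y(20, O(2, 6)))*(696 + B) = -2 - (186 + 42)*(696 - 2464) = -2 - 228*(-1768) = -2 - 1*(-403104) = -2 + 403104 = 403102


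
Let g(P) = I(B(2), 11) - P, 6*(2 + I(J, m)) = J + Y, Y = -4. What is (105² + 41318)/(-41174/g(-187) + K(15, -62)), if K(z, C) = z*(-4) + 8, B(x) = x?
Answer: -14499011/76165 ≈ -190.36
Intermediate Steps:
K(z, C) = 8 - 4*z (K(z, C) = -4*z + 8 = 8 - 4*z)
I(J, m) = -8/3 + J/6 (I(J, m) = -2 + (J - 4)/6 = -2 + (-4 + J)/6 = -2 + (-⅔ + J/6) = -8/3 + J/6)
g(P) = -7/3 - P (g(P) = (-8/3 + (⅙)*2) - P = (-8/3 + ⅓) - P = -7/3 - P)
(105² + 41318)/(-41174/g(-187) + K(15, -62)) = (105² + 41318)/(-41174/(-7/3 - 1*(-187)) + (8 - 4*15)) = (11025 + 41318)/(-41174/(-7/3 + 187) + (8 - 60)) = 52343/(-41174/554/3 - 52) = 52343/(-41174*3/554 - 52) = 52343/(-61761/277 - 52) = 52343/(-76165/277) = 52343*(-277/76165) = -14499011/76165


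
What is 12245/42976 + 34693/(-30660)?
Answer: -3530173/4169760 ≈ -0.84661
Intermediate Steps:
12245/42976 + 34693/(-30660) = 12245*(1/42976) + 34693*(-1/30660) = 155/544 - 34693/30660 = -3530173/4169760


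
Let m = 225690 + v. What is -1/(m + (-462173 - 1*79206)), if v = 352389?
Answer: -1/36700 ≈ -2.7248e-5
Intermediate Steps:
m = 578079 (m = 225690 + 352389 = 578079)
-1/(m + (-462173 - 1*79206)) = -1/(578079 + (-462173 - 1*79206)) = -1/(578079 + (-462173 - 79206)) = -1/(578079 - 541379) = -1/36700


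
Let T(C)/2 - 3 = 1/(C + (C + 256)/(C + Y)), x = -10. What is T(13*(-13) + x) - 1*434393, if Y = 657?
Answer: -37133573651/85485 ≈ -4.3439e+5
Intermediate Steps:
T(C) = 6 + 2/(C + (256 + C)/(657 + C)) (T(C) = 6 + 2/(C + (C + 256)/(C + 657)) = 6 + 2/(C + (256 + C)/(657 + C)))
T(13*(-13) + x) - 1*434393 = 2*(1425 + 3*(13*(-13) - 10)² + 1975*(13*(-13) - 10))/(256 + (13*(-13) - 10)² + 658*(13*(-13) - 10)) - 1*434393 = 2*(1425 + 3*(-169 - 10)² + 1975*(-169 - 10))/(256 + (-169 - 10)² + 658*(-169 - 10)) - 434393 = 2*(1425 + 3*(-179)² + 1975*(-179))/(256 + (-179)² + 658*(-179)) - 434393 = 2*(1425 + 3*32041 - 353525)/(256 + 32041 - 117782) - 434393 = 2*(1425 + 96123 - 353525)/(-85485) - 434393 = 2*(-1/85485)*(-255977) - 434393 = 511954/85485 - 434393 = -37133573651/85485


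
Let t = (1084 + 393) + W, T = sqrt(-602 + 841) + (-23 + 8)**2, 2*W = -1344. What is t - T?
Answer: 580 - sqrt(239) ≈ 564.54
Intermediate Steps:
W = -672 (W = (1/2)*(-1344) = -672)
T = 225 + sqrt(239) (T = sqrt(239) + (-15)**2 = sqrt(239) + 225 = 225 + sqrt(239) ≈ 240.46)
t = 805 (t = (1084 + 393) - 672 = 1477 - 672 = 805)
t - T = 805 - (225 + sqrt(239)) = 805 + (-225 - sqrt(239)) = 580 - sqrt(239)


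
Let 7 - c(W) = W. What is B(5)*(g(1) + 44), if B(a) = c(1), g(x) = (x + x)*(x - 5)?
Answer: 216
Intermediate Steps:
c(W) = 7 - W
g(x) = 2*x*(-5 + x) (g(x) = (2*x)*(-5 + x) = 2*x*(-5 + x))
B(a) = 6 (B(a) = 7 - 1*1 = 7 - 1 = 6)
B(5)*(g(1) + 44) = 6*(2*1*(-5 + 1) + 44) = 6*(2*1*(-4) + 44) = 6*(-8 + 44) = 6*36 = 216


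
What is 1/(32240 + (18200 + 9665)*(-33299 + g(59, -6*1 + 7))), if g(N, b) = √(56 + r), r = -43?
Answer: -185568879/172179042247791820 - 5573*√13/172179042247791820 ≈ -1.0779e-9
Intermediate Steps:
g(N, b) = √13 (g(N, b) = √(56 - 43) = √13)
1/(32240 + (18200 + 9665)*(-33299 + g(59, -6*1 + 7))) = 1/(32240 + (18200 + 9665)*(-33299 + √13)) = 1/(32240 + 27865*(-33299 + √13)) = 1/(32240 + (-927876635 + 27865*√13)) = 1/(-927844395 + 27865*√13)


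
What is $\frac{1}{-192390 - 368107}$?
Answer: $- \frac{1}{560497} \approx -1.7841 \cdot 10^{-6}$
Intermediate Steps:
$\frac{1}{-192390 - 368107} = \frac{1}{-560497} = - \frac{1}{560497}$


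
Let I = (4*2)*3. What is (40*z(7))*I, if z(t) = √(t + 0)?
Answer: 960*√7 ≈ 2539.9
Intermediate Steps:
z(t) = √t
I = 24 (I = 8*3 = 24)
(40*z(7))*I = (40*√7)*24 = 960*√7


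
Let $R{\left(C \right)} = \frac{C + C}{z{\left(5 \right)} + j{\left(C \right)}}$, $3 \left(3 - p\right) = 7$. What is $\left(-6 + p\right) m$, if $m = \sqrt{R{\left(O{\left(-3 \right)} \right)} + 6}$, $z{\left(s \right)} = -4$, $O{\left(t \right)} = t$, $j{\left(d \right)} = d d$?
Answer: $- \frac{32 \sqrt{30}}{15} \approx -11.685$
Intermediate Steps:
$j{\left(d \right)} = d^{2}$
$p = \frac{2}{3}$ ($p = 3 - \frac{7}{3} = \frac{2}{3} \approx 0.66667$)
$R{\left(C \right)} = \frac{2 C}{-4 + C^{2}}$ ($R{\left(C \right)} = \frac{C + C}{-4 + C^{2}} = \frac{2 C}{-4 + C^{2}}$)
$m = \frac{2 \sqrt{30}}{5}$ ($m = \sqrt{2 \left(-3\right) \frac{1}{-4 + \left(-3\right)^{2}} + 6} = \sqrt{2 \left(-3\right) \frac{1}{-4 + 9} + 6} = \sqrt{2 \left(-3\right) \frac{1}{5} + 6} = \sqrt{- \frac{6}{5} + 6} = \sqrt{\frac{24}{5}} = \frac{2 \sqrt{30}}{5} \approx 2.1909$)
$\left(-6 + p\right) m = \left(-6 + \frac{2}{3}\right) \frac{2 \sqrt{30}}{5} = - \frac{16 \frac{2 \sqrt{30}}{5}}{3} = - \frac{32 \sqrt{30}}{15}$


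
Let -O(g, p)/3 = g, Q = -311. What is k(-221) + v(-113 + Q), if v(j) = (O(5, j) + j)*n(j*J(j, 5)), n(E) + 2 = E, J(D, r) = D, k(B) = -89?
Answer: -78920875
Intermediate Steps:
O(g, p) = -3*g
n(E) = -2 + E
v(j) = (-15 + j)*(-2 + j²) (v(j) = (-3*5 + j)*(-2 + j*j) = (-15 + j)*(-2 + j²))
k(-221) + v(-113 + Q) = -89 + (-15 + (-113 - 311))*(-2 + (-113 - 311)²) = -89 + (-15 - 424)*(-2 + (-424)²) = -89 - 439*(-2 + 179776) = -89 - 439*179774 = -89 - 78920786 = -78920875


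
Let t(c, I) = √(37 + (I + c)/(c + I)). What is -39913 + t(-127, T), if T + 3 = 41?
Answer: -39913 + √38 ≈ -39907.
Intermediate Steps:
T = 38 (T = -3 + 41 = 38)
t(c, I) = √38 (t(c, I) = √(37 + (I + c)/(I + c)) = √(37 + 1) = √38)
-39913 + t(-127, T) = -39913 + √38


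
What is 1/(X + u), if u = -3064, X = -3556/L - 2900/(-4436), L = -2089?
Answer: -2316701/7092913735 ≈ -0.00032662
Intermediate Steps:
X = 5458129/2316701 (X = -3556/(-2089) - 2900/(-4436) = -3556*(-1/2089) - 2900*(-1/4436) = 3556/2089 + 725/1109 = 5458129/2316701 ≈ 2.3560)
1/(X + u) = 1/(5458129/2316701 - 3064) = 1/(-7092913735/2316701) = -2316701/7092913735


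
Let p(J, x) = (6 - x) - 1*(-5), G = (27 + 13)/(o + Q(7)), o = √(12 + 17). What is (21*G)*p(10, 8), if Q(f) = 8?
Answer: 576 - 72*√29 ≈ 188.27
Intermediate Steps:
o = √29 ≈ 5.3852
G = 40/(8 + √29) (G = (27 + 13)/(√29 + 8) = 40/(8 + √29) ≈ 2.9884)
p(J, x) = 11 - x (p(J, x) = (6 - x) + 5 = 11 - x)
(21*G)*p(10, 8) = (21*(64/7 - 8*√29/7))*(11 - 1*8) = (192 - 24*√29)*(11 - 8) = (192 - 24*√29)*3 = 576 - 72*√29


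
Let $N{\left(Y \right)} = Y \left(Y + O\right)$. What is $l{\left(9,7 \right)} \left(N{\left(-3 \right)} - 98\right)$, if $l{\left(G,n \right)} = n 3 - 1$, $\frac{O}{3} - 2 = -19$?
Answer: $1280$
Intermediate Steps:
$O = -51$ ($O = 6 + 3 \left(-19\right) = 6 - 57 = -51$)
$l{\left(G,n \right)} = -1 + 3 n$ ($l{\left(G,n \right)} = 3 n - 1 = -1 + 3 n$)
$N{\left(Y \right)} = Y \left(-51 + Y\right)$ ($N{\left(Y \right)} = Y \left(Y - 51\right) = Y \left(-51 + Y\right)$)
$l{\left(9,7 \right)} \left(N{\left(-3 \right)} - 98\right) = \left(-1 + 3 \cdot 7\right) \left(- 3 \left(-51 - 3\right) - 98\right) = \left(-1 + 21\right) \left(\left(-3\right) \left(-54\right) - 98\right) = 20 \left(162 - 98\right) = 20 \cdot 64 = 1280$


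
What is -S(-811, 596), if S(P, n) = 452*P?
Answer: 366572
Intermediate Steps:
-S(-811, 596) = -452*(-811) = -1*(-366572) = 366572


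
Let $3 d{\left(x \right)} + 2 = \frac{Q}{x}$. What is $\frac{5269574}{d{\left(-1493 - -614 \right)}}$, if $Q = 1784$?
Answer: $- \frac{6947933319}{1771} \approx -3.9232 \cdot 10^{6}$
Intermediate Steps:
$d{\left(x \right)} = - \frac{2}{3} + \frac{1784}{3 x}$ ($d{\left(x \right)} = - \frac{2}{3} + \frac{1784 \frac{1}{x}}{3} = - \frac{2}{3} + \frac{1784}{3 x}$)
$\frac{5269574}{d{\left(-1493 - -614 \right)}} = \frac{5269574}{\frac{2}{3} \frac{1}{-1493 - -614} \left(892 - \left(-1493 - -614\right)\right)} = \frac{5269574}{\frac{2}{3} \frac{1}{-1493 + 614} \left(892 - \left(-1493 + 614\right)\right)} = \frac{5269574}{\frac{2}{3} \frac{1}{-879} \left(892 - -879\right)} = \frac{5269574}{\frac{2}{3} \left(- \frac{1}{879}\right) \left(892 + 879\right)} = \frac{5269574}{\frac{2}{3} \left(- \frac{1}{879}\right) 1771} = \frac{5269574}{- \frac{3542}{2637}} = 5269574 \left(- \frac{2637}{3542}\right) = - \frac{6947933319}{1771}$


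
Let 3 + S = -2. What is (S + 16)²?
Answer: 121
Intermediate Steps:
S = -5 (S = -3 - 2 = -5)
(S + 16)² = (-5 + 16)² = 11² = 121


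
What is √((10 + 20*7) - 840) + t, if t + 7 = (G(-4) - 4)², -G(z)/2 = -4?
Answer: 9 + I*√690 ≈ 9.0 + 26.268*I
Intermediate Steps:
G(z) = 8 (G(z) = -2*(-4) = 8)
t = 9 (t = -7 + (8 - 4)² = -7 + 4² = -7 + 16 = 9)
√((10 + 20*7) - 840) + t = √((10 + 20*7) - 840) + 9 = √((10 + 140) - 840) + 9 = √(150 - 840) + 9 = √(-690) + 9 = I*√690 + 9 = 9 + I*√690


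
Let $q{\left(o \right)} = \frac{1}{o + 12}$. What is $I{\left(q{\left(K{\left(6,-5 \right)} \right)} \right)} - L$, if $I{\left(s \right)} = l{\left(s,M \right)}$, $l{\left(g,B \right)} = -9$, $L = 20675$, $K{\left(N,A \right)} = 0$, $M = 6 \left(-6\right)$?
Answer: $-20684$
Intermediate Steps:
$M = -36$
$q{\left(o \right)} = \frac{1}{12 + o}$
$I{\left(s \right)} = -9$
$I{\left(q{\left(K{\left(6,-5 \right)} \right)} \right)} - L = -9 - 20675 = -20684$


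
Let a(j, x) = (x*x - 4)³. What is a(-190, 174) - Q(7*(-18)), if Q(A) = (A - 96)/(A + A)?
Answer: 1165125304713179/42 ≈ 2.7741e+13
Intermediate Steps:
a(j, x) = (-4 + x²)³ (a(j, x) = (x² - 4)³ = (-4 + x²)³)
Q(A) = (-96 + A)/(2*A) (Q(A) = (-96 + A)/((2*A)) = (-96 + A)*(1/(2*A)) = (-96 + A)/(2*A))
a(-190, 174) - Q(7*(-18)) = (-4 + 174²)³ - (-96 + 7*(-18))/(2*(7*(-18))) = (-4 + 30276)³ - (-96 - 126)/(2*(-126)) = 30272³ - (-1)*(-222)/(2*126) = 27741078683648 - 1*37/42 = 27741078683648 - 37/42 = 1165125304713179/42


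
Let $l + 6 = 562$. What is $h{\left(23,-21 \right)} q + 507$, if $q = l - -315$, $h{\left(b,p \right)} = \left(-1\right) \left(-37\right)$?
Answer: $32734$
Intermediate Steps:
$l = 556$ ($l = -6 + 562 = 556$)
$h{\left(b,p \right)} = 37$
$q = 871$ ($q = 556 - -315 = 556 + 315 = 871$)
$h{\left(23,-21 \right)} q + 507 = 37 \cdot 871 + 507 = 32227 + 507 = 32734$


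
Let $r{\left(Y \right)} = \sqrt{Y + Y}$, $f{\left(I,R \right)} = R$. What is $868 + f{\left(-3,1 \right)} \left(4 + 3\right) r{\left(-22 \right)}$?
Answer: $868 + 14 i \sqrt{11} \approx 868.0 + 46.433 i$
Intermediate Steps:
$r{\left(Y \right)} = \sqrt{2} \sqrt{Y}$ ($r{\left(Y \right)} = \sqrt{2 Y} = \sqrt{2} \sqrt{Y}$)
$868 + f{\left(-3,1 \right)} \left(4 + 3\right) r{\left(-22 \right)} = 868 + 1 \left(4 + 3\right) \sqrt{2} \sqrt{-22} = 868 + 1 \cdot 7 \sqrt{2} i \sqrt{22} = 868 + 7 \cdot 2 i \sqrt{11} = 868 + 14 i \sqrt{11}$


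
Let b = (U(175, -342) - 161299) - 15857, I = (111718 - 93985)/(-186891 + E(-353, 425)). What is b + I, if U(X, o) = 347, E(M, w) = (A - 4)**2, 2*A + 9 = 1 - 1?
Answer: -132125016407/747275 ≈ -1.7681e+5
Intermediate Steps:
A = -9/2 (A = -9/2 + (1 - 1)/2 = -9/2 + (1/2)*0 = -9/2 + 0 = -9/2 ≈ -4.5000)
E(M, w) = 289/4 (E(M, w) = (-9/2 - 4)**2 = (-17/2)**2 = 289/4)
I = -70932/747275 (I = (111718 - 93985)/(-186891 + 289/4) = 17733/(-747275/4) = 17733*(-4/747275) = -70932/747275 ≈ -0.094921)
b = -176809 (b = (347 - 161299) - 15857 = -160952 - 15857 = -176809)
b + I = -176809 - 70932/747275 = -132125016407/747275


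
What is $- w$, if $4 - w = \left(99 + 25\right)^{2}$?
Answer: $15372$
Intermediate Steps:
$w = -15372$ ($w = 4 - \left(99 + 25\right)^{2} = 4 - 124^{2} = 4 - 15376 = -15372$)
$- w = \left(-1\right) \left(-15372\right) = 15372$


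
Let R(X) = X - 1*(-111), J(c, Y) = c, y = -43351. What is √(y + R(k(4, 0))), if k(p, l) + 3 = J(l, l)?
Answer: I*√43243 ≈ 207.95*I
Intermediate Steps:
k(p, l) = -3 + l
R(X) = 111 + X (R(X) = X + 111 = 111 + X)
√(y + R(k(4, 0))) = √(-43351 + (111 + (-3 + 0))) = √(-43351 + (111 - 3)) = √(-43351 + 108) = √(-43243) = I*√43243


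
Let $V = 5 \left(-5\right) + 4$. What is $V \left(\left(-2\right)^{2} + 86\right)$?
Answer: $-1890$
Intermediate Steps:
$V = -21$ ($V = -25 + 4 = -21$)
$V \left(\left(-2\right)^{2} + 86\right) = - 21 \left(\left(-2\right)^{2} + 86\right) = - 21 \left(4 + 86\right) = \left(-21\right) 90 = -1890$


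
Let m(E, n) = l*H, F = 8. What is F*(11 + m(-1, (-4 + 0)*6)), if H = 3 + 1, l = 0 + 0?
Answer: 88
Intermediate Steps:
l = 0
H = 4
m(E, n) = 0 (m(E, n) = 0*4 = 0)
F*(11 + m(-1, (-4 + 0)*6)) = 8*(11 + 0) = 8*11 = 88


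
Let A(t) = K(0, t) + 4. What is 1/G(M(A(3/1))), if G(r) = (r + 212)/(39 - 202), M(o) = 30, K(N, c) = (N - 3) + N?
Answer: -163/242 ≈ -0.67355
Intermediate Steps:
K(N, c) = -3 + 2*N (K(N, c) = (-3 + N) + N = -3 + 2*N)
A(t) = 1 (A(t) = (-3 + 2*0) + 4 = (-3 + 0) + 4 = -3 + 4 = 1)
G(r) = -212/163 - r/163 (G(r) = (212 + r)/(-163) = (212 + r)*(-1/163) = -212/163 - r/163)
1/G(M(A(3/1))) = 1/(-212/163 - 1/163*30) = 1/(-212/163 - 30/163) = 1/(-242/163) = -163/242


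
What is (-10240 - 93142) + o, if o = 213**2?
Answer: -58013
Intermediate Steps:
o = 45369
(-10240 - 93142) + o = (-10240 - 93142) + 45369 = -103382 + 45369 = -58013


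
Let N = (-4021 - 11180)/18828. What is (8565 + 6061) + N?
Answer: 30595903/2092 ≈ 14625.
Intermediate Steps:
N = -1689/2092 (N = -15201*1/18828 = -1689/2092 ≈ -0.80736)
(8565 + 6061) + N = (8565 + 6061) - 1689/2092 = 14626 - 1689/2092 = 30595903/2092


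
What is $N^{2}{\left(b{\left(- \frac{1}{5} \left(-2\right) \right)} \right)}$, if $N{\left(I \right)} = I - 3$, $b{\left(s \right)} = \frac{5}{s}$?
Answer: $\frac{361}{4} \approx 90.25$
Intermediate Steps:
$N{\left(I \right)} = -3 + I$
$N^{2}{\left(b{\left(- \frac{1}{5} \left(-2\right) \right)} \right)} = \left(-3 + \frac{5}{- \frac{1}{5} \left(-2\right)}\right)^{2} = \left(-3 + \frac{5}{\left(-1\right) \frac{1}{5} \left(-2\right)}\right)^{2} = \left(-3 + \frac{5}{\left(- \frac{1}{5}\right) \left(-2\right)}\right)^{2} = \left(-3 + \frac{5}{\frac{2}{5}}\right)^{2} = \left(-3 + 5 \cdot \frac{5}{2}\right)^{2} = \left(-3 + \frac{25}{2}\right)^{2} = \left(\frac{19}{2}\right)^{2} = \frac{361}{4}$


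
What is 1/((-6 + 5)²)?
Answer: 1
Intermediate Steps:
1/((-6 + 5)²) = 1/((-1)²) = 1/1 = 1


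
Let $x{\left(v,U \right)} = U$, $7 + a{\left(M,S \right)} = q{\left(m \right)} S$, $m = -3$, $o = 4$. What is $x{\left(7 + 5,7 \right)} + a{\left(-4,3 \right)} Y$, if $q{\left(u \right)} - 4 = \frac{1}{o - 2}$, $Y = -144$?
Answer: $-929$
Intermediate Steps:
$q{\left(u \right)} = \frac{9}{2}$ ($q{\left(u \right)} = 4 + \frac{1}{4 - 2} = 4 + \frac{1}{2} = \frac{9}{2}$)
$a{\left(M,S \right)} = -7 + \frac{9 S}{2}$
$x{\left(7 + 5,7 \right)} + a{\left(-4,3 \right)} Y = 7 + \left(-7 + \frac{9}{2} \cdot 3\right) \left(-144\right) = 7 + \left(-7 + \frac{27}{2}\right) \left(-144\right) = 7 + \frac{13}{2} \left(-144\right) = 7 - 936 = -929$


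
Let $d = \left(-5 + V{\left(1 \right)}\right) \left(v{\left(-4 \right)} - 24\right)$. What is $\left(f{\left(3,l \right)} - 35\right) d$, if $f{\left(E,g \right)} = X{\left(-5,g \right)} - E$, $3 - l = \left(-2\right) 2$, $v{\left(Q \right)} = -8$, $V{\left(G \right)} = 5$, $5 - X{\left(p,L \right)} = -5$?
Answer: $0$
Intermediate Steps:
$X{\left(p,L \right)} = 10$ ($X{\left(p,L \right)} = 5 - -5 = 5 + 5 = 10$)
$l = 7$ ($l = 3 - \left(-2\right) 2 = 3 - -4 = 3 + 4 = 7$)
$f{\left(E,g \right)} = 10 - E$
$d = 0$ ($d = \left(-5 + 5\right) \left(-8 - 24\right) = 0 \left(-32\right) = 0$)
$\left(f{\left(3,l \right)} - 35\right) d = \left(\left(10 - 3\right) - 35\right) 0 = \left(7 - 35\right) 0 = \left(-28\right) 0 = 0$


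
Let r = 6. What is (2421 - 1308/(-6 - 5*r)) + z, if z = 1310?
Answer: 11302/3 ≈ 3767.3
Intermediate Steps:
(2421 - 1308/(-6 - 5*r)) + z = (2421 - 1308/(-6 - 5*6)) + 1310 = (2421 - 1308/(-6 - 30)) + 1310 = (2421 - 1308/(-36)) + 1310 = (2421 - 1308*(-1/36)) + 1310 = (2421 + 109/3) + 1310 = 7372/3 + 1310 = 11302/3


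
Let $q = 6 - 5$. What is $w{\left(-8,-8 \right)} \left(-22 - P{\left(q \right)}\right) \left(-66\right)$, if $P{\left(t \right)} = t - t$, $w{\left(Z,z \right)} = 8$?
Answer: $11616$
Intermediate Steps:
$q = 1$
$P{\left(t \right)} = 0$
$w{\left(-8,-8 \right)} \left(-22 - P{\left(q \right)}\right) \left(-66\right) = 8 \left(-22 - 0\right) \left(-66\right) = 8 \left(-22 + 0\right) \left(-66\right) = 8 \left(-22\right) \left(-66\right) = \left(-176\right) \left(-66\right) = 11616$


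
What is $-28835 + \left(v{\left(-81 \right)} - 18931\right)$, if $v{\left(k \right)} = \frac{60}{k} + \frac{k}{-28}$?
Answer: $- \frac{36109469}{756} \approx -47764.0$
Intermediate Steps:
$v{\left(k \right)} = \frac{60}{k} - \frac{k}{28}$ ($v{\left(k \right)} = \frac{60}{k} + k \left(- \frac{1}{28}\right) = \frac{60}{k} - \frac{k}{28}$)
$-28835 + \left(v{\left(-81 \right)} - 18931\right) = -28835 + \left(\left(\frac{60}{-81} - - \frac{81}{28}\right) - 18931\right) = -28835 + \left(\left(60 \left(- \frac{1}{81}\right) + \frac{81}{28}\right) - 18931\right) = -28835 + \left(\left(- \frac{20}{27} + \frac{81}{28}\right) - 18931\right) = -28835 + \left(\frac{1627}{756} - 18931\right) = -28835 - \frac{14310209}{756} = - \frac{36109469}{756}$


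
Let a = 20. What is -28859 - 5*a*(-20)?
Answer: -26859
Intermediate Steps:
-28859 - 5*a*(-20) = -28859 - 5*20*(-20) = -28859 - 100*(-20) = -28859 - 1*(-2000) = -28859 + 2000 = -26859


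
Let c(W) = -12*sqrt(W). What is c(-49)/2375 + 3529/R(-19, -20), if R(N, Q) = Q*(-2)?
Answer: 3529/40 - 84*I/2375 ≈ 88.225 - 0.035368*I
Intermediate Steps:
R(N, Q) = -2*Q
c(-49)/2375 + 3529/R(-19, -20) = -84*I/2375 + 3529/((-2*(-20))) = -84*I*(1/2375) + 3529/40 = -84*I*(1/2375) + 3529*(1/40) = -84*I/2375 + 3529/40 = 3529/40 - 84*I/2375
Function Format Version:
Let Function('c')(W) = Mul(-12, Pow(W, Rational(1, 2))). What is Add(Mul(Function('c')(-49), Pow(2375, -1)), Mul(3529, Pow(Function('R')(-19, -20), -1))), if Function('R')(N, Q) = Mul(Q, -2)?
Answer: Add(Rational(3529, 40), Mul(Rational(-84, 2375), I)) ≈ Add(88.225, Mul(-0.035368, I))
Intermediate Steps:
Function('R')(N, Q) = Mul(-2, Q)
Add(Mul(Function('c')(-49), Pow(2375, -1)), Mul(3529, Pow(Function('R')(-19, -20), -1))) = Add(Mul(Mul(-12, Pow(-49, Rational(1, 2))), Pow(2375, -1)), Mul(3529, Pow(Mul(-2, -20), -1))) = Add(Mul(Mul(-12, Mul(7, I)), Rational(1, 2375)), Mul(3529, Pow(40, -1))) = Add(Mul(Mul(-84, I), Rational(1, 2375)), Mul(3529, Rational(1, 40))) = Add(Mul(Rational(-84, 2375), I), Rational(3529, 40)) = Add(Rational(3529, 40), Mul(Rational(-84, 2375), I))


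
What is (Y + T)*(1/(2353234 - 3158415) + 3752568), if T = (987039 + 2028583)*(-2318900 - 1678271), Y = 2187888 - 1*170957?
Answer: -36420981659648128237937817/805181 ≈ -4.5233e+19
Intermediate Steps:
Y = 2016931 (Y = 2187888 - 170957 = 2016931)
T = -12053956805362 (T = 3015622*(-3997171) = -12053956805362)
(Y + T)*(1/(2353234 - 3158415) + 3752568) = (2016931 - 12053956805362)*(1/(2353234 - 3158415) + 3752568) = -12053954788431*(1/(-805181) + 3752568) = -12053954788431*(-1/805181 + 3752568) = -12053954788431*3021496454807/805181 = -36420981659648128237937817/805181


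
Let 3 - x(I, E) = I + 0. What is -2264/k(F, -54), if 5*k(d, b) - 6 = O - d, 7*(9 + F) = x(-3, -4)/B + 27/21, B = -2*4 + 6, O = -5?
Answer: -277340/251 ≈ -1104.9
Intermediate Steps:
x(I, E) = 3 - I (x(I, E) = 3 - (I + 0) = 3 - I)
B = -2 (B = -8 + 6 = -2)
F = -453/49 (F = -9 + ((3 - 1*(-3))/(-2) + 27/21)/7 = -9 + ((3 + 3)*(-1/2) + 27*(1/21))/7 = -9 + (6*(-1/2) + 9/7)/7 = -9 + (-3 + 9/7)/7 = -9 + (1/7)*(-12/7) = -9 - 12/49 = -453/49 ≈ -9.2449)
k(d, b) = 1/5 - d/5 (k(d, b) = 6/5 + (-5 - d)/5 = 6/5 + (-1 - d/5) = 1/5 - d/5)
-2264/k(F, -54) = -2264/(1/5 - 1/5*(-453/49)) = -2264/(1/5 + 453/245) = -2264/502/245 = -2264*245/502 = -277340/251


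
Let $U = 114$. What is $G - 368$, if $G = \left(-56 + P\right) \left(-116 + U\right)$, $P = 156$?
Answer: $-568$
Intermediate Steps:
$G = -200$ ($G = \left(-56 + 156\right) \left(-116 + 114\right) = 100 \left(-2\right) = -200$)
$G - 368 = -200 - 368 = -568$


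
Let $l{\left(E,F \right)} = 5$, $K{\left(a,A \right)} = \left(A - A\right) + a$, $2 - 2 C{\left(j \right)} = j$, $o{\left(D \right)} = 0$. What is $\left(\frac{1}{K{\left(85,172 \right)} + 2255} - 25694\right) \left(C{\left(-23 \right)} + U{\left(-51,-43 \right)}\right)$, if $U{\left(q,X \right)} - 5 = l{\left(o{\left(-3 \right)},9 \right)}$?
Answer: $- \frac{60123959}{104} \approx -5.7812 \cdot 10^{5}$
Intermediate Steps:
$C{\left(j \right)} = 1 - \frac{j}{2}$
$K{\left(a,A \right)} = a$ ($K{\left(a,A \right)} = 0 + a = a$)
$U{\left(q,X \right)} = 10$ ($U{\left(q,X \right)} = 5 + 5 = 10$)
$\left(\frac{1}{K{\left(85,172 \right)} + 2255} - 25694\right) \left(C{\left(-23 \right)} + U{\left(-51,-43 \right)}\right) = \left(\frac{1}{85 + 2255} - 25694\right) \left(\left(1 - - \frac{23}{2}\right) + 10\right) = \left(\frac{1}{2340} - 25694\right) \left(\left(1 + \frac{23}{2}\right) + 10\right) = \left(\frac{1}{2340} - 25694\right) \left(\frac{25}{2} + 10\right) = \left(- \frac{60123959}{2340}\right) \frac{45}{2} = - \frac{60123959}{104}$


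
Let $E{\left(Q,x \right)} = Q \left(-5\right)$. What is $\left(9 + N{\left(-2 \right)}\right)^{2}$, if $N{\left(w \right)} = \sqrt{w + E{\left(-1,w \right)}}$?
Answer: $\left(9 + \sqrt{3}\right)^{2} \approx 115.18$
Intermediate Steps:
$E{\left(Q,x \right)} = - 5 Q$
$N{\left(w \right)} = \sqrt{5 + w}$ ($N{\left(w \right)} = \sqrt{w - -5} = \sqrt{w + 5} = \sqrt{5 + w}$)
$\left(9 + N{\left(-2 \right)}\right)^{2} = \left(9 + \sqrt{5 - 2}\right)^{2} = \left(9 + \sqrt{3}\right)^{2}$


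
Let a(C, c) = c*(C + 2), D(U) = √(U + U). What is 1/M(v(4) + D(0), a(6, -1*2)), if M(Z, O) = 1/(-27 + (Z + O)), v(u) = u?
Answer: -39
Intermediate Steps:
D(U) = √2*√U (D(U) = √(2*U) = √2*√U)
a(C, c) = c*(2 + C)
M(Z, O) = 1/(-27 + O + Z) (M(Z, O) = 1/(-27 + (O + Z)) = 1/(-27 + O + Z))
1/M(v(4) + D(0), a(6, -1*2)) = 1/(1/(-27 + (-1*2)*(2 + 6) + (4 + √2*√0))) = 1/(1/(-27 - 2*8 + (4 + √2*0))) = 1/(1/(-27 - 16 + (4 + 0))) = 1/(1/(-27 - 16 + 4)) = 1/(1/(-39)) = 1/(-1/39) = -39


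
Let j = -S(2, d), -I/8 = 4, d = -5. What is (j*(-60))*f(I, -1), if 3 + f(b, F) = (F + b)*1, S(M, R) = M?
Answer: -4320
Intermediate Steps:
I = -32 (I = -8*4 = -32)
f(b, F) = -3 + F + b (f(b, F) = -3 + (F + b)*1 = -3 + (F + b) = -3 + F + b)
j = -2 (j = -1*2 = -2)
(j*(-60))*f(I, -1) = (-2*(-60))*(-3 - 1 - 32) = 120*(-36) = -4320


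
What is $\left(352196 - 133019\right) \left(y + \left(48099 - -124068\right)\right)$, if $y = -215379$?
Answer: $-9471076524$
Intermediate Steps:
$\left(352196 - 133019\right) \left(y + \left(48099 - -124068\right)\right) = \left(352196 - 133019\right) \left(-215379 + \left(48099 - -124068\right)\right) = 219177 \left(-215379 + \left(48099 + 124068\right)\right) = 219177 \left(-215379 + 172167\right) = 219177 \left(-43212\right) = -9471076524$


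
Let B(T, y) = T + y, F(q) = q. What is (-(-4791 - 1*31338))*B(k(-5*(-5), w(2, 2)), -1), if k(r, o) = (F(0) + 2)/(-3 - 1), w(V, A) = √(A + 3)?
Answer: -108387/2 ≈ -54194.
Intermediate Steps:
w(V, A) = √(3 + A)
k(r, o) = -½ (k(r, o) = (0 + 2)/(-3 - 1) = 2/(-4) = 2*(-¼) = -½)
(-(-4791 - 1*31338))*B(k(-5*(-5), w(2, 2)), -1) = (-(-4791 - 1*31338))*(-½ - 1) = -(-4791 - 31338)*(-3/2) = -1*(-36129)*(-3/2) = 36129*(-3/2) = -108387/2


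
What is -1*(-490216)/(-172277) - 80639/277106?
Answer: -149734039899/47738990362 ≈ -3.1365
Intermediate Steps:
-1*(-490216)/(-172277) - 80639/277106 = 490216*(-1/172277) - 80639*1/277106 = -490216/172277 - 80639/277106 = -149734039899/47738990362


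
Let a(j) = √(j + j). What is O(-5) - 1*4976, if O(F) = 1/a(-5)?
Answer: -4976 - I*√10/10 ≈ -4976.0 - 0.31623*I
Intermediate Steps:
a(j) = √2*√j (a(j) = √(2*j) = √2*√j)
O(F) = -I*√10/10 (O(F) = 1/(√2*√(-5)) = 1/(√2*(I*√5)) = 1/(I*√10) = -I*√10/10)
O(-5) - 1*4976 = -I*√10/10 - 1*4976 = -I*√10/10 - 4976 = -4976 - I*√10/10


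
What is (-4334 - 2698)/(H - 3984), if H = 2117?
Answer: 7032/1867 ≈ 3.7665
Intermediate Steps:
(-4334 - 2698)/(H - 3984) = (-4334 - 2698)/(2117 - 3984) = -7032/(-1867) = -7032*(-1/1867) = 7032/1867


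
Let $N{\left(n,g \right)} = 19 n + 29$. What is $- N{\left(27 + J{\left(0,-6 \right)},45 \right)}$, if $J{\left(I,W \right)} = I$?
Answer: $-542$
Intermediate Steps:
$N{\left(n,g \right)} = 29 + 19 n$
$- N{\left(27 + J{\left(0,-6 \right)},45 \right)} = - (29 + 19 \left(27 + 0\right)) = - (29 + 19 \cdot 27) = - (29 + 513) = \left(-1\right) 542 = -542$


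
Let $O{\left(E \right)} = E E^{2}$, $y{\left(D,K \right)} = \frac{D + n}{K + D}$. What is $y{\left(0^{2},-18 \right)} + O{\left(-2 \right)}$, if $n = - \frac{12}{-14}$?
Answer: $- \frac{169}{21} \approx -8.0476$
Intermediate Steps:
$n = \frac{6}{7}$ ($n = \left(-12\right) \left(- \frac{1}{14}\right) = \frac{6}{7} \approx 0.85714$)
$y{\left(D,K \right)} = \frac{\frac{6}{7} + D}{D + K}$ ($y{\left(D,K \right)} = \frac{D + \frac{6}{7}}{K + D} = \frac{\frac{6}{7} + D}{D + K}$)
$O{\left(E \right)} = E^{3}$
$y{\left(0^{2},-18 \right)} + O{\left(-2 \right)} = \frac{\frac{6}{7} + 0^{2}}{0^{2} - 18} + \left(-2\right)^{3} = \frac{\frac{6}{7} + 0}{0 - 18} - 8 = \frac{1}{-18} \cdot \frac{6}{7} - 8 = \left(- \frac{1}{18}\right) \frac{6}{7} - 8 = - \frac{1}{21} - 8 = - \frac{169}{21}$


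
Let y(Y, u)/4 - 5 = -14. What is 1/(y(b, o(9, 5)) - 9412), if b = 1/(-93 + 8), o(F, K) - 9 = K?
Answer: -1/9448 ≈ -0.00010584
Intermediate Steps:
o(F, K) = 9 + K
b = -1/85 (b = 1/(-85) = -1/85 ≈ -0.011765)
y(Y, u) = -36 (y(Y, u) = 20 + 4*(-14) = 20 - 56 = -36)
1/(y(b, o(9, 5)) - 9412) = 1/(-36 - 9412) = 1/(-9448) = -1/9448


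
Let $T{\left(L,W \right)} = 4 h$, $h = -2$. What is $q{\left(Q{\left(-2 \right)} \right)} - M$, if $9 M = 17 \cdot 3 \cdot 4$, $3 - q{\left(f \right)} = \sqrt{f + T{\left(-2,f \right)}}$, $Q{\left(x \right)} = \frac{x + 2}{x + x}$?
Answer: $- \frac{59}{3} - 2 i \sqrt{2} \approx -19.667 - 2.8284 i$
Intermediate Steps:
$T{\left(L,W \right)} = -8$ ($T{\left(L,W \right)} = 4 \left(-2\right) = -8$)
$Q{\left(x \right)} = \frac{2 + x}{2 x}$
$q{\left(f \right)} = 3 - \sqrt{-8 + f}$ ($q{\left(f \right)} = 3 - \sqrt{f - 8} = 3 - \sqrt{-8 + f}$)
$M = \frac{68}{3}$ ($M = \frac{17 \cdot 3 \cdot 4}{9} = \frac{51 \cdot 4}{9} = \frac{1}{9} \cdot 204 = \frac{68}{3} \approx 22.667$)
$q{\left(Q{\left(-2 \right)} \right)} - M = \left(3 - \sqrt{-8 + \frac{2 - 2}{2 \left(-2\right)}}\right) - \frac{68}{3} = \left(3 - \sqrt{-8 + \frac{1}{2} \left(- \frac{1}{2}\right) 0}\right) - \frac{68}{3} = \left(3 - \sqrt{-8 + 0}\right) - \frac{68}{3} = \left(3 - \sqrt{-8}\right) - \frac{68}{3} = \left(3 - 2 i \sqrt{2}\right) - \frac{68}{3} = - \frac{59}{3} - 2 i \sqrt{2}$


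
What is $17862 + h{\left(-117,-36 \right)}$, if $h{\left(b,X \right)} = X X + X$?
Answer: $19122$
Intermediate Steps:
$h{\left(b,X \right)} = X + X^{2}$ ($h{\left(b,X \right)} = X^{2} + X = X + X^{2}$)
$17862 + h{\left(-117,-36 \right)} = 17862 - 36 \left(1 - 36\right) = 17862 - -1260 = 17862 + 1260 = 19122$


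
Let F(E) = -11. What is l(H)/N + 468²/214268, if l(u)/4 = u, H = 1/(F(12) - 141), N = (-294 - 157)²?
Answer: 423222102361/414032091946 ≈ 1.0222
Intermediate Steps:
N = 203401 (N = (-451)² = 203401)
H = -1/152 (H = 1/(-11 - 141) = 1/(-152) = -1/152 ≈ -0.0065789)
l(u) = 4*u
l(H)/N + 468²/214268 = (4*(-1/152))/203401 + 468²/214268 = -1/38*1/203401 + 219024*(1/214268) = -1/7729238 + 54756/53567 = 423222102361/414032091946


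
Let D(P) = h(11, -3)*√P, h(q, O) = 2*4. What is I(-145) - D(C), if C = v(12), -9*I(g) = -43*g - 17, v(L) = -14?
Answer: -6218/9 - 8*I*√14 ≈ -690.89 - 29.933*I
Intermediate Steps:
h(q, O) = 8
I(g) = 17/9 + 43*g/9 (I(g) = -(-43*g - 17)/9 = -(-17 - 43*g)/9 = 17/9 + 43*g/9)
C = -14
D(P) = 8*√P
I(-145) - D(C) = (17/9 + (43/9)*(-145)) - 8*√(-14) = (17/9 - 6235/9) - 8*I*√14 = -6218/9 - 8*I*√14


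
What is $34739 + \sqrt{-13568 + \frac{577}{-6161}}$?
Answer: $34739 + \frac{5 i \sqrt{20600665081}}{6161} \approx 34739.0 + 116.48 i$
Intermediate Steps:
$34739 + \sqrt{-13568 + \frac{577}{-6161}} = 34739 + \sqrt{-13568 + 577 \left(- \frac{1}{6161}\right)} = 34739 + \sqrt{-13568 - \frac{577}{6161}} = 34739 + \sqrt{- \frac{83593025}{6161}} = 34739 + \frac{5 i \sqrt{20600665081}}{6161}$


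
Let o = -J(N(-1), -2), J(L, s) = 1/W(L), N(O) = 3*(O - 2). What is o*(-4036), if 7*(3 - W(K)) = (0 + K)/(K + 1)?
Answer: 226016/159 ≈ 1421.5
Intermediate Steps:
W(K) = 3 - K/(7*(1 + K)) (W(K) = 3 - (0 + K)/(7*(K + 1)) = 3 - K/(7*(1 + K)))
N(O) = -6 + 3*O (N(O) = 3*(-2 + O) = -6 + 3*O)
J(L, s) = 7*(1 + L)/(21 + 20*L) (J(L, s) = 1/((21 + 20*L)/(7*(1 + L))) = 7*(1 + L)/(21 + 20*L))
o = -56/159 (o = -7*(1 + (-6 + 3*(-1)))/(21 + 20*(-6 + 3*(-1))) = -7*(1 + (-6 - 3))/(21 + 20*(-6 - 3)) = -7*(1 - 9)/(21 + 20*(-9)) = -7*(-8)/(21 - 180) = -7*(-8)/(-159) = -7*(-1)*(-8)/159 = -1*56/159 = -56/159 ≈ -0.35220)
o*(-4036) = -56/159*(-4036) = 226016/159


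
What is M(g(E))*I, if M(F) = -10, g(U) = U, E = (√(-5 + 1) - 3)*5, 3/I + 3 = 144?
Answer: -10/47 ≈ -0.21277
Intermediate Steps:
I = 1/47 (I = 3/(-3 + 144) = 3/141 = 3*(1/141) = 1/47 ≈ 0.021277)
E = -15 + 10*I (E = (√(-4) - 3)*5 = (2*I - 3)*5 = (-3 + 2*I)*5 = -15 + 10*I ≈ -15.0 + 10.0*I)
M(g(E))*I = -10*1/47 = -10/47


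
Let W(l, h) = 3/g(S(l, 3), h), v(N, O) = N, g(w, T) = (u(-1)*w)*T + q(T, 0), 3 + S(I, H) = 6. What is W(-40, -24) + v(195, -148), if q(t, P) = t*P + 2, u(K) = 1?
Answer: 13647/70 ≈ 194.96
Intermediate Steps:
q(t, P) = 2 + P*t (q(t, P) = P*t + 2 = 2 + P*t)
S(I, H) = 3 (S(I, H) = -3 + 6 = 3)
g(w, T) = 2 + T*w (g(w, T) = (1*w)*T + (2 + 0*T) = w*T + (2 + 0) = T*w + 2 = 2 + T*w)
W(l, h) = 3/(2 + 3*h) (W(l, h) = 3/(2 + h*3) = 3/(2 + 3*h))
W(-40, -24) + v(195, -148) = 3/(2 + 3*(-24)) + 195 = 3/(2 - 72) + 195 = 3/(-70) + 195 = 3*(-1/70) + 195 = -3/70 + 195 = 13647/70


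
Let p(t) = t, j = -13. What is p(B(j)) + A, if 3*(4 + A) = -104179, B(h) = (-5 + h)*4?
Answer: -104407/3 ≈ -34802.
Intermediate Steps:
B(h) = -20 + 4*h
A = -104191/3 (A = -4 + (1/3)*(-104179) = -4 - 104179/3 = -104191/3 ≈ -34730.)
p(B(j)) + A = (-20 + 4*(-13)) - 104191/3 = (-20 - 52) - 104191/3 = -72 - 104191/3 = -104407/3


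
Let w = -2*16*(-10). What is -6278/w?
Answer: -3139/160 ≈ -19.619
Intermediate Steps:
w = 320 (w = -32*(-10) = 320)
-6278/w = -6278/320 = -6278*1/320 = -3139/160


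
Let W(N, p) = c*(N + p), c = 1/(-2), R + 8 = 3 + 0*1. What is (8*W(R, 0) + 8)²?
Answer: 784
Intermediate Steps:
R = -5 (R = -8 + (3 + 0*1) = -8 + (3 + 0) = -8 + 3 = -5)
c = -½ ≈ -0.50000
W(N, p) = -N/2 - p/2 (W(N, p) = -(N + p)/2 = -N/2 - p/2)
(8*W(R, 0) + 8)² = (8*(-½*(-5) - ½*0) + 8)² = (8*(5/2 + 0) + 8)² = (8*(5/2) + 8)² = (20 + 8)² = 28² = 784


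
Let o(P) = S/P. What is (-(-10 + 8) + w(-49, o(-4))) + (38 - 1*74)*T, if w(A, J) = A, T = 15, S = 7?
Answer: -587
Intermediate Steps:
o(P) = 7/P
(-(-10 + 8) + w(-49, o(-4))) + (38 - 1*74)*T = (-(-10 + 8) - 49) + (38 - 1*74)*15 = (-1*(-2) - 49) + (38 - 74)*15 = (2 - 49) - 36*15 = -47 - 540 = -587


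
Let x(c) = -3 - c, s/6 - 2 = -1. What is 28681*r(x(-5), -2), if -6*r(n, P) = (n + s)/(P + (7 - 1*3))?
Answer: -57362/3 ≈ -19121.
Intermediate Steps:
s = 6 (s = 12 + 6*(-1) = 12 - 6 = 6)
r(n, P) = -(6 + n)/(6*(4 + P)) (r(n, P) = -(n + 6)/(6*(P + (7 - 1*3))) = -(6 + n)/(6*(P + (7 - 3))) = -(6 + n)/(6*(P + 4)) = -(6 + n)/(6*(4 + P)))
28681*r(x(-5), -2) = 28681*((-6 - (-3 - 1*(-5)))/(6*(4 - 2))) = 28681*((1/6)*(-6 - (-3 + 5))/2) = 28681*((1/6)*(1/2)*(-6 - 1*2)) = 28681*((1/6)*(1/2)*(-6 - 2)) = 28681*((1/6)*(1/2)*(-8)) = 28681*(-2/3) = -57362/3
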